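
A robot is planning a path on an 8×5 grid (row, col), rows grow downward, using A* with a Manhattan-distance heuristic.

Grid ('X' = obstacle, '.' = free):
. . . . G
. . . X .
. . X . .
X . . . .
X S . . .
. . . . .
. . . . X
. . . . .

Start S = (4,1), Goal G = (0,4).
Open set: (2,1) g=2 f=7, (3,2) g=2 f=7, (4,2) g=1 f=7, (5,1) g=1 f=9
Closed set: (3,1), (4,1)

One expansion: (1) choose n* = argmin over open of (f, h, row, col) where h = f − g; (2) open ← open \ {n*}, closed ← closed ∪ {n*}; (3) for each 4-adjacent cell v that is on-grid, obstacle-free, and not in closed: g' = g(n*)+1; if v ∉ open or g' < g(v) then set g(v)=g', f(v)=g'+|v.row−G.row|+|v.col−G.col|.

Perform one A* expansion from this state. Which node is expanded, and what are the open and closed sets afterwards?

expanded=(2,1); open=[(1,1) g=3 f=7, (2,0) g=3 f=9, (3,2) g=2 f=7, (4,2) g=1 f=7, (5,1) g=1 f=9]; closed=[(2,1), (3,1), (4,1)]

step 1: expand (2,1) (f=7, h=5) → closed; open now [(1,1) g=3 f=7, (2,0) g=3 f=9, (3,2) g=2 f=7, (4,2) g=1 f=7, (5,1) g=1 f=9]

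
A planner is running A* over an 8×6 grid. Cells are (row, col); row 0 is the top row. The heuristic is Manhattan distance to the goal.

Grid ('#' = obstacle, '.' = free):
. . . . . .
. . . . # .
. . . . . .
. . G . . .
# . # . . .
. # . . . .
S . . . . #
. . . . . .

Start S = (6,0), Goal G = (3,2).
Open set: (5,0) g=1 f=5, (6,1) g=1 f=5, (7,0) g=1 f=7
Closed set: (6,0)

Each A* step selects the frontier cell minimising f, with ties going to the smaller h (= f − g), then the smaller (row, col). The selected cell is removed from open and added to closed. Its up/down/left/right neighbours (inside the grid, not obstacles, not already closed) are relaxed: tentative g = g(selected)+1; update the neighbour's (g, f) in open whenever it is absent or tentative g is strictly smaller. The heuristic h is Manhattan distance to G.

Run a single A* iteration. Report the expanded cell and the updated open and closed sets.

step 1: expand (5,0) (f=5, h=4) → closed; open now [(6,1) g=1 f=5, (7,0) g=1 f=7]

expanded=(5,0); open=[(6,1) g=1 f=5, (7,0) g=1 f=7]; closed=[(5,0), (6,0)]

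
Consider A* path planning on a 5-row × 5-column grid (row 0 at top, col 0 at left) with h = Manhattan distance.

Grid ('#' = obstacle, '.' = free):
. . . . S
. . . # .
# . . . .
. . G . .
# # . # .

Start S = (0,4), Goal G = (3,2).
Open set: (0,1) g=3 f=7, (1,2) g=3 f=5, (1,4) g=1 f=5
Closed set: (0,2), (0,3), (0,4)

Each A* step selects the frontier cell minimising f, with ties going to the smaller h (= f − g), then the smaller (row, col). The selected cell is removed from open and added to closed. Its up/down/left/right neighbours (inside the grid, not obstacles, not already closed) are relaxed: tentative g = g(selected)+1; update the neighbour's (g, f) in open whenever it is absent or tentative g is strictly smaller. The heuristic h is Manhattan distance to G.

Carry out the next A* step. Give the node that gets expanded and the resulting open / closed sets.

step 1: expand (1,2) (f=5, h=2) → closed; open now [(0,1) g=3 f=7, (1,1) g=4 f=7, (1,4) g=1 f=5, (2,2) g=4 f=5]

expanded=(1,2); open=[(0,1) g=3 f=7, (1,1) g=4 f=7, (1,4) g=1 f=5, (2,2) g=4 f=5]; closed=[(0,2), (0,3), (0,4), (1,2)]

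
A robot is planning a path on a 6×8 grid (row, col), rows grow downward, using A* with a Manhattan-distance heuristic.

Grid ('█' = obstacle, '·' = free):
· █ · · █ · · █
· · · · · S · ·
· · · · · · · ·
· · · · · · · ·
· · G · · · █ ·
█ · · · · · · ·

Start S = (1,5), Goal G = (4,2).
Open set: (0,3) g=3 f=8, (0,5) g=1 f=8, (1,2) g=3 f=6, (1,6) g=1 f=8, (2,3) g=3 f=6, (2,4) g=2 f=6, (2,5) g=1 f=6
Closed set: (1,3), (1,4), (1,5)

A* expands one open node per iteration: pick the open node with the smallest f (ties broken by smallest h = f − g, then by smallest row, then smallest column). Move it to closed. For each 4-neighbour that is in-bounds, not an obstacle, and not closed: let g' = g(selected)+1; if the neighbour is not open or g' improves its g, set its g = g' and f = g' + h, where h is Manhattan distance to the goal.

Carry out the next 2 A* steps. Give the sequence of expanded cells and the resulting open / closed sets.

order=[(1,2) → (2,2)]; open=[(0,2) g=4 f=8, (0,3) g=3 f=8, (0,5) g=1 f=8, (1,1) g=4 f=8, (1,6) g=1 f=8, (2,1) g=5 f=8, (2,3) g=3 f=6, (2,4) g=2 f=6, (2,5) g=1 f=6, (3,2) g=5 f=6]; closed=[(1,2), (1,3), (1,4), (1,5), (2,2)]

step 1: expand (1,2) (f=6, h=3) → closed; open now [(0,2) g=4 f=8, (0,3) g=3 f=8, (0,5) g=1 f=8, (1,1) g=4 f=8, (1,6) g=1 f=8, (2,2) g=4 f=6, (2,3) g=3 f=6, (2,4) g=2 f=6, (2,5) g=1 f=6]
step 2: expand (2,2) (f=6, h=2) → closed; open now [(0,2) g=4 f=8, (0,3) g=3 f=8, (0,5) g=1 f=8, (1,1) g=4 f=8, (1,6) g=1 f=8, (2,1) g=5 f=8, (2,3) g=3 f=6, (2,4) g=2 f=6, (2,5) g=1 f=6, (3,2) g=5 f=6]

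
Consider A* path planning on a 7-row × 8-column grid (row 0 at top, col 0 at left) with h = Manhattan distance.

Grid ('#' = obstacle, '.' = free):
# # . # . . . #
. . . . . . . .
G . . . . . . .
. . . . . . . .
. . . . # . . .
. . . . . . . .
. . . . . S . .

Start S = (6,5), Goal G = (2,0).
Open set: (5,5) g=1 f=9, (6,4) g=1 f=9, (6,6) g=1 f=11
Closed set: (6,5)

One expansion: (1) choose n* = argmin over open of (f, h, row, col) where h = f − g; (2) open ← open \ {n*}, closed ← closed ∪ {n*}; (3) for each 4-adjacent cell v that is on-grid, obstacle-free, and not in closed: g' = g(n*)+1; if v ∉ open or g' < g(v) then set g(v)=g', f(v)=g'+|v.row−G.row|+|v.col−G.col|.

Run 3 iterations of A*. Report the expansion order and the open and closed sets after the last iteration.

step 1: expand (5,5) (f=9, h=8) → closed; open now [(4,5) g=2 f=9, (5,4) g=2 f=9, (5,6) g=2 f=11, (6,4) g=1 f=9, (6,6) g=1 f=11]
step 2: expand (4,5) (f=9, h=7) → closed; open now [(3,5) g=3 f=9, (4,6) g=3 f=11, (5,4) g=2 f=9, (5,6) g=2 f=11, (6,4) g=1 f=9, (6,6) g=1 f=11]
step 3: expand (3,5) (f=9, h=6) → closed; open now [(2,5) g=4 f=9, (3,4) g=4 f=9, (3,6) g=4 f=11, (4,6) g=3 f=11, (5,4) g=2 f=9, (5,6) g=2 f=11, (6,4) g=1 f=9, (6,6) g=1 f=11]

order=[(5,5) → (4,5) → (3,5)]; open=[(2,5) g=4 f=9, (3,4) g=4 f=9, (3,6) g=4 f=11, (4,6) g=3 f=11, (5,4) g=2 f=9, (5,6) g=2 f=11, (6,4) g=1 f=9, (6,6) g=1 f=11]; closed=[(3,5), (4,5), (5,5), (6,5)]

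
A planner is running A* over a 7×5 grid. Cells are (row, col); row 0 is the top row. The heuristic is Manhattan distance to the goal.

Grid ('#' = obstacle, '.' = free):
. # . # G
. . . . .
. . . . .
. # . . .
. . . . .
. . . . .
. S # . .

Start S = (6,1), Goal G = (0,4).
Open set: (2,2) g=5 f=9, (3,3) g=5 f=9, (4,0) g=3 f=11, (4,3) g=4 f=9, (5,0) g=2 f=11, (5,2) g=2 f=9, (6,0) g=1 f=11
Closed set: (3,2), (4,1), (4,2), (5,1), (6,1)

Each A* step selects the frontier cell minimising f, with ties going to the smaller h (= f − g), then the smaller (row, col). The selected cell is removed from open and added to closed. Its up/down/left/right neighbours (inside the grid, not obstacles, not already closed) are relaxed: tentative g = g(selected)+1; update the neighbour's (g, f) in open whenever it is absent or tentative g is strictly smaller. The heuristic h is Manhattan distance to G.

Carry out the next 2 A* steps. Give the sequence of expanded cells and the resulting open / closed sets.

order=[(2,2) → (1,2)]; open=[(0,2) g=7 f=9, (1,1) g=7 f=11, (1,3) g=7 f=9, (2,1) g=6 f=11, (2,3) g=6 f=9, (3,3) g=5 f=9, (4,0) g=3 f=11, (4,3) g=4 f=9, (5,0) g=2 f=11, (5,2) g=2 f=9, (6,0) g=1 f=11]; closed=[(1,2), (2,2), (3,2), (4,1), (4,2), (5,1), (6,1)]

step 1: expand (2,2) (f=9, h=4) → closed; open now [(1,2) g=6 f=9, (2,1) g=6 f=11, (2,3) g=6 f=9, (3,3) g=5 f=9, (4,0) g=3 f=11, (4,3) g=4 f=9, (5,0) g=2 f=11, (5,2) g=2 f=9, (6,0) g=1 f=11]
step 2: expand (1,2) (f=9, h=3) → closed; open now [(0,2) g=7 f=9, (1,1) g=7 f=11, (1,3) g=7 f=9, (2,1) g=6 f=11, (2,3) g=6 f=9, (3,3) g=5 f=9, (4,0) g=3 f=11, (4,3) g=4 f=9, (5,0) g=2 f=11, (5,2) g=2 f=9, (6,0) g=1 f=11]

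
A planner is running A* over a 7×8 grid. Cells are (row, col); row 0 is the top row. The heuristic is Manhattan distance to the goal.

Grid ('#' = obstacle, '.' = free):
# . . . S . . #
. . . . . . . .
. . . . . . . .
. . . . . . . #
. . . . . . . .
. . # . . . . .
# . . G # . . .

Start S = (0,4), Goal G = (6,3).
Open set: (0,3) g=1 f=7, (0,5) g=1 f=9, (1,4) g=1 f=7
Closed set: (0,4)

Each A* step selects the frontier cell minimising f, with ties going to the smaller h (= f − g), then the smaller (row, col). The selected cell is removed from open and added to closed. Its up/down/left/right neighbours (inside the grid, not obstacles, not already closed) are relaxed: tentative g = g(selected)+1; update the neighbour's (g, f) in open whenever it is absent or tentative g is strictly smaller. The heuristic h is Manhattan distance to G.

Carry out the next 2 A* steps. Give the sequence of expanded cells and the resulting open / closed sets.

order=[(0,3) → (1,3)]; open=[(0,2) g=2 f=9, (0,5) g=1 f=9, (1,2) g=3 f=9, (1,4) g=1 f=7, (2,3) g=3 f=7]; closed=[(0,3), (0,4), (1,3)]

step 1: expand (0,3) (f=7, h=6) → closed; open now [(0,2) g=2 f=9, (0,5) g=1 f=9, (1,3) g=2 f=7, (1,4) g=1 f=7]
step 2: expand (1,3) (f=7, h=5) → closed; open now [(0,2) g=2 f=9, (0,5) g=1 f=9, (1,2) g=3 f=9, (1,4) g=1 f=7, (2,3) g=3 f=7]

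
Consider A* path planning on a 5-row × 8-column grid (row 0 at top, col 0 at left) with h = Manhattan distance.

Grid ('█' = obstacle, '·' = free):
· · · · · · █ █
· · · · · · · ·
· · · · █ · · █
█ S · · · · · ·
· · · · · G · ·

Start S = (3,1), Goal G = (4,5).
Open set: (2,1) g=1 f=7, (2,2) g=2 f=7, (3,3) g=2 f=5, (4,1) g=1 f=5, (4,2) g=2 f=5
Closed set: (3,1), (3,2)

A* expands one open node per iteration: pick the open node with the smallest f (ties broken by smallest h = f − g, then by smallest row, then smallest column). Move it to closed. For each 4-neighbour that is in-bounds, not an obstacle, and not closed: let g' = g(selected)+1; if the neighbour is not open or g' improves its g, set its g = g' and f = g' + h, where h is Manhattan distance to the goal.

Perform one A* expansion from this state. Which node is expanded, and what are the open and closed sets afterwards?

step 1: expand (3,3) (f=5, h=3) → closed; open now [(2,1) g=1 f=7, (2,2) g=2 f=7, (2,3) g=3 f=7, (3,4) g=3 f=5, (4,1) g=1 f=5, (4,2) g=2 f=5, (4,3) g=3 f=5]

expanded=(3,3); open=[(2,1) g=1 f=7, (2,2) g=2 f=7, (2,3) g=3 f=7, (3,4) g=3 f=5, (4,1) g=1 f=5, (4,2) g=2 f=5, (4,3) g=3 f=5]; closed=[(3,1), (3,2), (3,3)]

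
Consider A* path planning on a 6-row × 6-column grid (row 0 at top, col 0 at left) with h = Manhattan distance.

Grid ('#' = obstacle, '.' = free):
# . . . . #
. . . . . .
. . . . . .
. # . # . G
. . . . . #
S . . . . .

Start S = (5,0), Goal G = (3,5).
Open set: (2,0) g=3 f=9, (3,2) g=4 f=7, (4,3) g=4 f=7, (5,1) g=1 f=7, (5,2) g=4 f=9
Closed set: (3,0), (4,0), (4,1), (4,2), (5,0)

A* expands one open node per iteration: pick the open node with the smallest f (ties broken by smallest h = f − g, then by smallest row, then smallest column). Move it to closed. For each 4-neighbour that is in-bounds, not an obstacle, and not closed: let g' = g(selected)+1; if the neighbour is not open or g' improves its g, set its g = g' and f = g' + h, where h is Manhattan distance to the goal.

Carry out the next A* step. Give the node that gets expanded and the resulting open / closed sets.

expanded=(3,2); open=[(2,0) g=3 f=9, (2,2) g=5 f=9, (4,3) g=4 f=7, (5,1) g=1 f=7, (5,2) g=4 f=9]; closed=[(3,0), (3,2), (4,0), (4,1), (4,2), (5,0)]

step 1: expand (3,2) (f=7, h=3) → closed; open now [(2,0) g=3 f=9, (2,2) g=5 f=9, (4,3) g=4 f=7, (5,1) g=1 f=7, (5,2) g=4 f=9]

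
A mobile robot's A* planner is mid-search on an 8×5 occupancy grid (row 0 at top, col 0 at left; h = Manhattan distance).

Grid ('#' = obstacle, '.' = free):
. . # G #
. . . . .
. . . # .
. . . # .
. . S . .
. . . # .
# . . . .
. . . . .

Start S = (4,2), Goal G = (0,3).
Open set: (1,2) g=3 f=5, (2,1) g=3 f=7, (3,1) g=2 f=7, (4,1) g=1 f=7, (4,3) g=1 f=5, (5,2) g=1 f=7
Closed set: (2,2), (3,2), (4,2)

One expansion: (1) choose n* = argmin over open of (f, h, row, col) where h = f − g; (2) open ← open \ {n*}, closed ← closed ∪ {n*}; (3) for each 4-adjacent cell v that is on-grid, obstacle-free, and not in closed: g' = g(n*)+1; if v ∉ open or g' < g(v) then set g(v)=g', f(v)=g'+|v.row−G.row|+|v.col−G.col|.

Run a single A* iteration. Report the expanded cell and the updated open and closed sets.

step 1: expand (1,2) (f=5, h=2) → closed; open now [(1,1) g=4 f=7, (1,3) g=4 f=5, (2,1) g=3 f=7, (3,1) g=2 f=7, (4,1) g=1 f=7, (4,3) g=1 f=5, (5,2) g=1 f=7]

expanded=(1,2); open=[(1,1) g=4 f=7, (1,3) g=4 f=5, (2,1) g=3 f=7, (3,1) g=2 f=7, (4,1) g=1 f=7, (4,3) g=1 f=5, (5,2) g=1 f=7]; closed=[(1,2), (2,2), (3,2), (4,2)]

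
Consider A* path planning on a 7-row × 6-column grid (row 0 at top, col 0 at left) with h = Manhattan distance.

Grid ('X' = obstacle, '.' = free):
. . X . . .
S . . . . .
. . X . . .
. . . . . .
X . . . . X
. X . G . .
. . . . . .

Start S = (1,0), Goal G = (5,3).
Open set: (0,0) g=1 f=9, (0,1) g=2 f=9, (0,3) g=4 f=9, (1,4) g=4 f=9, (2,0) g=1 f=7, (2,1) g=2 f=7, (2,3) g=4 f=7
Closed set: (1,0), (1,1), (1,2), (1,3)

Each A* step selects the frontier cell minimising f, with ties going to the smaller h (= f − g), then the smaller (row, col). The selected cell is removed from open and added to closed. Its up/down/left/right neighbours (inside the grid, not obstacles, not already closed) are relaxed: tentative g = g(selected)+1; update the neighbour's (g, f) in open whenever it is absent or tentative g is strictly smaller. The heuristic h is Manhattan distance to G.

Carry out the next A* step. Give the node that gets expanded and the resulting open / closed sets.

expanded=(2,3); open=[(0,0) g=1 f=9, (0,1) g=2 f=9, (0,3) g=4 f=9, (1,4) g=4 f=9, (2,0) g=1 f=7, (2,1) g=2 f=7, (2,4) g=5 f=9, (3,3) g=5 f=7]; closed=[(1,0), (1,1), (1,2), (1,3), (2,3)]

step 1: expand (2,3) (f=7, h=3) → closed; open now [(0,0) g=1 f=9, (0,1) g=2 f=9, (0,3) g=4 f=9, (1,4) g=4 f=9, (2,0) g=1 f=7, (2,1) g=2 f=7, (2,4) g=5 f=9, (3,3) g=5 f=7]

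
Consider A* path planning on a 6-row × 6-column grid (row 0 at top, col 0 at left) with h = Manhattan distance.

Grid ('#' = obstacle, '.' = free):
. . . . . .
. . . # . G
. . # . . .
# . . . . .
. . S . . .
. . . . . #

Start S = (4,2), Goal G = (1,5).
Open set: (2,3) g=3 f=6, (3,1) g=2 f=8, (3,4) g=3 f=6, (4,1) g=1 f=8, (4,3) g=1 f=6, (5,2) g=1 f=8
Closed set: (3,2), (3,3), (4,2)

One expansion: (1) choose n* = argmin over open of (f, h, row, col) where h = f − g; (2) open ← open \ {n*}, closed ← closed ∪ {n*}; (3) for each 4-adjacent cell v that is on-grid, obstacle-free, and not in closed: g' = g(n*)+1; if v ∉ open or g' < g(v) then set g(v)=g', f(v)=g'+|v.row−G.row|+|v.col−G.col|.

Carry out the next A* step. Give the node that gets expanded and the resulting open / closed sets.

step 1: expand (2,3) (f=6, h=3) → closed; open now [(2,4) g=4 f=6, (3,1) g=2 f=8, (3,4) g=3 f=6, (4,1) g=1 f=8, (4,3) g=1 f=6, (5,2) g=1 f=8]

expanded=(2,3); open=[(2,4) g=4 f=6, (3,1) g=2 f=8, (3,4) g=3 f=6, (4,1) g=1 f=8, (4,3) g=1 f=6, (5,2) g=1 f=8]; closed=[(2,3), (3,2), (3,3), (4,2)]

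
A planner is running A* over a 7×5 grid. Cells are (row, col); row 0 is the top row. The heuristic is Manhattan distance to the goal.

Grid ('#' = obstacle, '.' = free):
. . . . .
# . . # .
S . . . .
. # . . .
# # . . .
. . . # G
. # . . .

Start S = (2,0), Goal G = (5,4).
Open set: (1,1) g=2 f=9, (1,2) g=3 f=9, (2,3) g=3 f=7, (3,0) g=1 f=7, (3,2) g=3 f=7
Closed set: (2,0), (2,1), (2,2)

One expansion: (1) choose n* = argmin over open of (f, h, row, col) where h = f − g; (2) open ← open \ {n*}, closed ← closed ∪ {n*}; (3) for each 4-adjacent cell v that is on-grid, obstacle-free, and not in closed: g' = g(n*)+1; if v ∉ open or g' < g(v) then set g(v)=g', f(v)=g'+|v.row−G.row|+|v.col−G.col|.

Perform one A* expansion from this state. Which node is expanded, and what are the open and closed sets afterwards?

expanded=(2,3); open=[(1,1) g=2 f=9, (1,2) g=3 f=9, (2,4) g=4 f=7, (3,0) g=1 f=7, (3,2) g=3 f=7, (3,3) g=4 f=7]; closed=[(2,0), (2,1), (2,2), (2,3)]

step 1: expand (2,3) (f=7, h=4) → closed; open now [(1,1) g=2 f=9, (1,2) g=3 f=9, (2,4) g=4 f=7, (3,0) g=1 f=7, (3,2) g=3 f=7, (3,3) g=4 f=7]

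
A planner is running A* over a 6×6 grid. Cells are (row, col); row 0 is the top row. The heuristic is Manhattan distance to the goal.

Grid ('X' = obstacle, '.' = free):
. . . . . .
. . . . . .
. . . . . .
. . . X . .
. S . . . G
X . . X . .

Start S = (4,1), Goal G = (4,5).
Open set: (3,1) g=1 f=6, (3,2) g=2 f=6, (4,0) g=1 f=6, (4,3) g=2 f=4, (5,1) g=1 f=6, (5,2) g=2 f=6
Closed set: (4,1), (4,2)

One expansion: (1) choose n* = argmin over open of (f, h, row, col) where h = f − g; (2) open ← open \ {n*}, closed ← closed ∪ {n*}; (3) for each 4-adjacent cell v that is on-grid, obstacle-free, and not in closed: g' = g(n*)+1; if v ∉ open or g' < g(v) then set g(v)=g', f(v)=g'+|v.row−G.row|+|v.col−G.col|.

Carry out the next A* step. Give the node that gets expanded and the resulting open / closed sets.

expanded=(4,3); open=[(3,1) g=1 f=6, (3,2) g=2 f=6, (4,0) g=1 f=6, (4,4) g=3 f=4, (5,1) g=1 f=6, (5,2) g=2 f=6]; closed=[(4,1), (4,2), (4,3)]

step 1: expand (4,3) (f=4, h=2) → closed; open now [(3,1) g=1 f=6, (3,2) g=2 f=6, (4,0) g=1 f=6, (4,4) g=3 f=4, (5,1) g=1 f=6, (5,2) g=2 f=6]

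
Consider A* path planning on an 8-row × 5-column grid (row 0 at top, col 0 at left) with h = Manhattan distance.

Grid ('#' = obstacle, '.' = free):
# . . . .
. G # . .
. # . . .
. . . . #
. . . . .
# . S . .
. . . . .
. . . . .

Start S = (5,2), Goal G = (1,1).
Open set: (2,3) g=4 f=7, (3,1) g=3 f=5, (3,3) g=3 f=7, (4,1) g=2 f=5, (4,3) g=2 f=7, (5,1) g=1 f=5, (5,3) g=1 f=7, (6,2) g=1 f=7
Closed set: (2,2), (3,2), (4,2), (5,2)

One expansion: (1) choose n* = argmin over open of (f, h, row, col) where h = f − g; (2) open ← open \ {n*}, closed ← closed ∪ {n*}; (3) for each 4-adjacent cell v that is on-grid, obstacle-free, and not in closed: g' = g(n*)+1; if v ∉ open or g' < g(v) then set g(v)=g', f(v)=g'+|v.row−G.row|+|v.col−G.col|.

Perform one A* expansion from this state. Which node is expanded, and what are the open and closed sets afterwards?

step 1: expand (3,1) (f=5, h=2) → closed; open now [(2,3) g=4 f=7, (3,0) g=4 f=7, (3,3) g=3 f=7, (4,1) g=2 f=5, (4,3) g=2 f=7, (5,1) g=1 f=5, (5,3) g=1 f=7, (6,2) g=1 f=7]

expanded=(3,1); open=[(2,3) g=4 f=7, (3,0) g=4 f=7, (3,3) g=3 f=7, (4,1) g=2 f=5, (4,3) g=2 f=7, (5,1) g=1 f=5, (5,3) g=1 f=7, (6,2) g=1 f=7]; closed=[(2,2), (3,1), (3,2), (4,2), (5,2)]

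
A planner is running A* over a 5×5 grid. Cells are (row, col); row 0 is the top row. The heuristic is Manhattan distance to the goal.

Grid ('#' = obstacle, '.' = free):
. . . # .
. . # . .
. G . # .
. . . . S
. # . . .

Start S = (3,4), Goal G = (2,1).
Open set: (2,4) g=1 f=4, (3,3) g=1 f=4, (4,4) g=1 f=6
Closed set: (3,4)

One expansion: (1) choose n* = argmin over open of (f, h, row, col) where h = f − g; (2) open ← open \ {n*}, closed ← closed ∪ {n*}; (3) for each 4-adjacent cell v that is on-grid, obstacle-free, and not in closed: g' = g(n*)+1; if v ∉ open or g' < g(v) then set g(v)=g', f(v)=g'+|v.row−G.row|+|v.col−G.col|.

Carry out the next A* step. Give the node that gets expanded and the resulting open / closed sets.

expanded=(2,4); open=[(1,4) g=2 f=6, (3,3) g=1 f=4, (4,4) g=1 f=6]; closed=[(2,4), (3,4)]

step 1: expand (2,4) (f=4, h=3) → closed; open now [(1,4) g=2 f=6, (3,3) g=1 f=4, (4,4) g=1 f=6]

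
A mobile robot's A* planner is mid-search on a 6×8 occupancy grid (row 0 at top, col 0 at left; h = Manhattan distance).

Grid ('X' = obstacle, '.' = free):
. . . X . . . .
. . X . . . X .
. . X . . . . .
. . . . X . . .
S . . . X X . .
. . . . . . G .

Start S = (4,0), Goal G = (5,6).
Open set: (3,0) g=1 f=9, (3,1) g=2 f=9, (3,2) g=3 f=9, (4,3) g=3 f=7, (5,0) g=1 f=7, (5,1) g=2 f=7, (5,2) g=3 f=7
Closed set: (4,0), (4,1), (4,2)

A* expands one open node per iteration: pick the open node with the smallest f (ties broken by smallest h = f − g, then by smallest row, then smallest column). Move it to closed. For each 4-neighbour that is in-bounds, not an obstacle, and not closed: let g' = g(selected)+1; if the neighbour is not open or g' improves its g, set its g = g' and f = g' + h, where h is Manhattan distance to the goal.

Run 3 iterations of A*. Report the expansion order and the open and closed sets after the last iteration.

step 1: expand (4,3) (f=7, h=4) → closed; open now [(3,0) g=1 f=9, (3,1) g=2 f=9, (3,2) g=3 f=9, (3,3) g=4 f=9, (5,0) g=1 f=7, (5,1) g=2 f=7, (5,2) g=3 f=7, (5,3) g=4 f=7]
step 2: expand (5,3) (f=7, h=3) → closed; open now [(3,0) g=1 f=9, (3,1) g=2 f=9, (3,2) g=3 f=9, (3,3) g=4 f=9, (5,0) g=1 f=7, (5,1) g=2 f=7, (5,2) g=3 f=7, (5,4) g=5 f=7]
step 3: expand (5,4) (f=7, h=2) → closed; open now [(3,0) g=1 f=9, (3,1) g=2 f=9, (3,2) g=3 f=9, (3,3) g=4 f=9, (5,0) g=1 f=7, (5,1) g=2 f=7, (5,2) g=3 f=7, (5,5) g=6 f=7]

order=[(4,3) → (5,3) → (5,4)]; open=[(3,0) g=1 f=9, (3,1) g=2 f=9, (3,2) g=3 f=9, (3,3) g=4 f=9, (5,0) g=1 f=7, (5,1) g=2 f=7, (5,2) g=3 f=7, (5,5) g=6 f=7]; closed=[(4,0), (4,1), (4,2), (4,3), (5,3), (5,4)]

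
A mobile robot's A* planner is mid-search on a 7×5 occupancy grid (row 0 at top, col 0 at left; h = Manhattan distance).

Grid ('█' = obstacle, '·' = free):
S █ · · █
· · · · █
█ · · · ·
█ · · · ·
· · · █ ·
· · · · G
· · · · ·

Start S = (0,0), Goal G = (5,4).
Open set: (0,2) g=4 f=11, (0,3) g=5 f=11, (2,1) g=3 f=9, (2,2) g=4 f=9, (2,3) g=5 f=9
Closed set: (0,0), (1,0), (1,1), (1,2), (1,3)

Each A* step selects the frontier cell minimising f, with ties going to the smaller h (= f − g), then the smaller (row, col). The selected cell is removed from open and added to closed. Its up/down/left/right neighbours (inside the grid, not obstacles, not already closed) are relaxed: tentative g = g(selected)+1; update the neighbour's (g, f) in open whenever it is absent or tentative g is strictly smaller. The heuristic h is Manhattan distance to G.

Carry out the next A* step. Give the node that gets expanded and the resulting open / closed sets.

step 1: expand (2,3) (f=9, h=4) → closed; open now [(0,2) g=4 f=11, (0,3) g=5 f=11, (2,1) g=3 f=9, (2,2) g=4 f=9, (2,4) g=6 f=9, (3,3) g=6 f=9]

expanded=(2,3); open=[(0,2) g=4 f=11, (0,3) g=5 f=11, (2,1) g=3 f=9, (2,2) g=4 f=9, (2,4) g=6 f=9, (3,3) g=6 f=9]; closed=[(0,0), (1,0), (1,1), (1,2), (1,3), (2,3)]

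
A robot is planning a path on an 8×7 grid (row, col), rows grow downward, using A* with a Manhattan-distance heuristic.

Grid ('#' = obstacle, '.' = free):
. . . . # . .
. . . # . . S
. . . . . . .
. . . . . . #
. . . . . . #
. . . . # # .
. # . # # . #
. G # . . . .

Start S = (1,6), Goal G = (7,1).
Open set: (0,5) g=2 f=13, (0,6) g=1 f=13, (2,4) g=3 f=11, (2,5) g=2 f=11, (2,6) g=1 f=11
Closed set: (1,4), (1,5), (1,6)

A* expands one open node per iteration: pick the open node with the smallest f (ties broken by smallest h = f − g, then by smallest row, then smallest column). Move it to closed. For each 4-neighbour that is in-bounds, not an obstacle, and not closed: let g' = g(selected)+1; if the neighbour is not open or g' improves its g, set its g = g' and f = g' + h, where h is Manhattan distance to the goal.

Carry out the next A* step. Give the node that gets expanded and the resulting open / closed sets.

step 1: expand (2,4) (f=11, h=8) → closed; open now [(0,5) g=2 f=13, (0,6) g=1 f=13, (2,3) g=4 f=11, (2,5) g=2 f=11, (2,6) g=1 f=11, (3,4) g=4 f=11]

expanded=(2,4); open=[(0,5) g=2 f=13, (0,6) g=1 f=13, (2,3) g=4 f=11, (2,5) g=2 f=11, (2,6) g=1 f=11, (3,4) g=4 f=11]; closed=[(1,4), (1,5), (1,6), (2,4)]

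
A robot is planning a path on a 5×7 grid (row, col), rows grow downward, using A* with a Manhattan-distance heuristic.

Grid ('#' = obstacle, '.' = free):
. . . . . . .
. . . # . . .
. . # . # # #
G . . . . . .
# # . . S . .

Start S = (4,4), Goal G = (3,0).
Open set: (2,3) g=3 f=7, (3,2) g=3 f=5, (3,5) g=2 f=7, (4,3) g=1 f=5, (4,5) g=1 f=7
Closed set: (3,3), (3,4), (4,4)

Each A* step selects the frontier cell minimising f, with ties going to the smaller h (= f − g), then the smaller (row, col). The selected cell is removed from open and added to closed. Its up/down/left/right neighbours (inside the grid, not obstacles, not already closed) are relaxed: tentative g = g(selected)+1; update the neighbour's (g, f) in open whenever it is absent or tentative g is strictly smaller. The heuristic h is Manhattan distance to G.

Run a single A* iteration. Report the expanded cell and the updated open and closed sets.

step 1: expand (3,2) (f=5, h=2) → closed; open now [(2,3) g=3 f=7, (3,1) g=4 f=5, (3,5) g=2 f=7, (4,2) g=4 f=7, (4,3) g=1 f=5, (4,5) g=1 f=7]

expanded=(3,2); open=[(2,3) g=3 f=7, (3,1) g=4 f=5, (3,5) g=2 f=7, (4,2) g=4 f=7, (4,3) g=1 f=5, (4,5) g=1 f=7]; closed=[(3,2), (3,3), (3,4), (4,4)]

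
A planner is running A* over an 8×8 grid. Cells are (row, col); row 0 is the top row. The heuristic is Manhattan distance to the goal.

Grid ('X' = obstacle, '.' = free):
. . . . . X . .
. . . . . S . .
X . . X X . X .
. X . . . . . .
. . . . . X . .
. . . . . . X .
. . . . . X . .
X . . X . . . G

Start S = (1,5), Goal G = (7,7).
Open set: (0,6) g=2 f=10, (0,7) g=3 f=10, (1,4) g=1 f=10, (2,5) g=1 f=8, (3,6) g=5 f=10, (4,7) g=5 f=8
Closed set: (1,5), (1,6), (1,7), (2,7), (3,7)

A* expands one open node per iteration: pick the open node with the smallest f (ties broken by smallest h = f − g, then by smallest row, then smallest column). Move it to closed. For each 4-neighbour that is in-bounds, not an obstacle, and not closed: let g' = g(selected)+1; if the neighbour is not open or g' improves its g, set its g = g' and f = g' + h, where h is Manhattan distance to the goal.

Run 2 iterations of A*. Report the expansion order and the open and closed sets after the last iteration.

step 1: expand (4,7) (f=8, h=3) → closed; open now [(0,6) g=2 f=10, (0,7) g=3 f=10, (1,4) g=1 f=10, (2,5) g=1 f=8, (3,6) g=5 f=10, (4,6) g=6 f=10, (5,7) g=6 f=8]
step 2: expand (5,7) (f=8, h=2) → closed; open now [(0,6) g=2 f=10, (0,7) g=3 f=10, (1,4) g=1 f=10, (2,5) g=1 f=8, (3,6) g=5 f=10, (4,6) g=6 f=10, (6,7) g=7 f=8]

order=[(4,7) → (5,7)]; open=[(0,6) g=2 f=10, (0,7) g=3 f=10, (1,4) g=1 f=10, (2,5) g=1 f=8, (3,6) g=5 f=10, (4,6) g=6 f=10, (6,7) g=7 f=8]; closed=[(1,5), (1,6), (1,7), (2,7), (3,7), (4,7), (5,7)]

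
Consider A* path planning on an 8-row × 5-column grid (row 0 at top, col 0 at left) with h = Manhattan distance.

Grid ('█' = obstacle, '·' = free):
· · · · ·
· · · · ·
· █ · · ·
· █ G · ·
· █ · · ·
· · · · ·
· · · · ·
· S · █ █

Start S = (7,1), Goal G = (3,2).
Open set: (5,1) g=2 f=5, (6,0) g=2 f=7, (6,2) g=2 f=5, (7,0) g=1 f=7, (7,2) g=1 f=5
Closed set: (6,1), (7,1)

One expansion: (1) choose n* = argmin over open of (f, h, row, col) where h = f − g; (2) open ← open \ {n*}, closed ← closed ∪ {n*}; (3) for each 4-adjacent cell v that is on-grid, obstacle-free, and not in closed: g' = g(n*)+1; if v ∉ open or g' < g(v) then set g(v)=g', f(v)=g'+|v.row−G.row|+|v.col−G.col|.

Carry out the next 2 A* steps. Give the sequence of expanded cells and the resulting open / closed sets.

step 1: expand (5,1) (f=5, h=3) → closed; open now [(5,0) g=3 f=7, (5,2) g=3 f=5, (6,0) g=2 f=7, (6,2) g=2 f=5, (7,0) g=1 f=7, (7,2) g=1 f=5]
step 2: expand (5,2) (f=5, h=2) → closed; open now [(4,2) g=4 f=5, (5,0) g=3 f=7, (5,3) g=4 f=7, (6,0) g=2 f=7, (6,2) g=2 f=5, (7,0) g=1 f=7, (7,2) g=1 f=5]

order=[(5,1) → (5,2)]; open=[(4,2) g=4 f=5, (5,0) g=3 f=7, (5,3) g=4 f=7, (6,0) g=2 f=7, (6,2) g=2 f=5, (7,0) g=1 f=7, (7,2) g=1 f=5]; closed=[(5,1), (5,2), (6,1), (7,1)]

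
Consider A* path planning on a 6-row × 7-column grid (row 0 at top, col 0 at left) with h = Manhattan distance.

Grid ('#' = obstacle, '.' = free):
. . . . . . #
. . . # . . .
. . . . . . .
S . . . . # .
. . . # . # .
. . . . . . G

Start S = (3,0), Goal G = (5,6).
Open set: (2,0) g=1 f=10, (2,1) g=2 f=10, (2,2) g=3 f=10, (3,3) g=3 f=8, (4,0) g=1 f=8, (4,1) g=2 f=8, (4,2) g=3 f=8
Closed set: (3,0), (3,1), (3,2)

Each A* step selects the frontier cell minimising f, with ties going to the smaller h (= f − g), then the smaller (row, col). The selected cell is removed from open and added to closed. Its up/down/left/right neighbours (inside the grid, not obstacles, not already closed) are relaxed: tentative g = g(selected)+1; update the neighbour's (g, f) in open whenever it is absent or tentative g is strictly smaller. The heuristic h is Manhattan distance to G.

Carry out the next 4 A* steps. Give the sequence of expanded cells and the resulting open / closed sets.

step 1: expand (3,3) (f=8, h=5) → closed; open now [(2,0) g=1 f=10, (2,1) g=2 f=10, (2,2) g=3 f=10, (2,3) g=4 f=10, (3,4) g=4 f=8, (4,0) g=1 f=8, (4,1) g=2 f=8, (4,2) g=3 f=8]
step 2: expand (3,4) (f=8, h=4) → closed; open now [(2,0) g=1 f=10, (2,1) g=2 f=10, (2,2) g=3 f=10, (2,3) g=4 f=10, (2,4) g=5 f=10, (4,0) g=1 f=8, (4,1) g=2 f=8, (4,2) g=3 f=8, (4,4) g=5 f=8]
step 3: expand (4,4) (f=8, h=3) → closed; open now [(2,0) g=1 f=10, (2,1) g=2 f=10, (2,2) g=3 f=10, (2,3) g=4 f=10, (2,4) g=5 f=10, (4,0) g=1 f=8, (4,1) g=2 f=8, (4,2) g=3 f=8, (5,4) g=6 f=8]
step 4: expand (5,4) (f=8, h=2) → closed; open now [(2,0) g=1 f=10, (2,1) g=2 f=10, (2,2) g=3 f=10, (2,3) g=4 f=10, (2,4) g=5 f=10, (4,0) g=1 f=8, (4,1) g=2 f=8, (4,2) g=3 f=8, (5,3) g=7 f=10, (5,5) g=7 f=8]

order=[(3,3) → (3,4) → (4,4) → (5,4)]; open=[(2,0) g=1 f=10, (2,1) g=2 f=10, (2,2) g=3 f=10, (2,3) g=4 f=10, (2,4) g=5 f=10, (4,0) g=1 f=8, (4,1) g=2 f=8, (4,2) g=3 f=8, (5,3) g=7 f=10, (5,5) g=7 f=8]; closed=[(3,0), (3,1), (3,2), (3,3), (3,4), (4,4), (5,4)]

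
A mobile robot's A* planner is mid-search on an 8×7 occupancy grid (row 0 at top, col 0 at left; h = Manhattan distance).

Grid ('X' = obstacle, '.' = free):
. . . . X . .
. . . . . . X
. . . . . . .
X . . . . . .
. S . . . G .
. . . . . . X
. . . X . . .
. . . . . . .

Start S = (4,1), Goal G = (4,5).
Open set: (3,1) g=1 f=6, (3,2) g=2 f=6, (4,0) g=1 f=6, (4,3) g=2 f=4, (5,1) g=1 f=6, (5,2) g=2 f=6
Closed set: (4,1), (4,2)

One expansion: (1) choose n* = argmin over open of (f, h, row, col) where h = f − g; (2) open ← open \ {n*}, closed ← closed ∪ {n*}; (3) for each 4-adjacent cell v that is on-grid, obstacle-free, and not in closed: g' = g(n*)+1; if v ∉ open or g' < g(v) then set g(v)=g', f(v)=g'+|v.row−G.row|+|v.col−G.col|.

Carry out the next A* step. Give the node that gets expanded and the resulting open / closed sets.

expanded=(4,3); open=[(3,1) g=1 f=6, (3,2) g=2 f=6, (3,3) g=3 f=6, (4,0) g=1 f=6, (4,4) g=3 f=4, (5,1) g=1 f=6, (5,2) g=2 f=6, (5,3) g=3 f=6]; closed=[(4,1), (4,2), (4,3)]

step 1: expand (4,3) (f=4, h=2) → closed; open now [(3,1) g=1 f=6, (3,2) g=2 f=6, (3,3) g=3 f=6, (4,0) g=1 f=6, (4,4) g=3 f=4, (5,1) g=1 f=6, (5,2) g=2 f=6, (5,3) g=3 f=6]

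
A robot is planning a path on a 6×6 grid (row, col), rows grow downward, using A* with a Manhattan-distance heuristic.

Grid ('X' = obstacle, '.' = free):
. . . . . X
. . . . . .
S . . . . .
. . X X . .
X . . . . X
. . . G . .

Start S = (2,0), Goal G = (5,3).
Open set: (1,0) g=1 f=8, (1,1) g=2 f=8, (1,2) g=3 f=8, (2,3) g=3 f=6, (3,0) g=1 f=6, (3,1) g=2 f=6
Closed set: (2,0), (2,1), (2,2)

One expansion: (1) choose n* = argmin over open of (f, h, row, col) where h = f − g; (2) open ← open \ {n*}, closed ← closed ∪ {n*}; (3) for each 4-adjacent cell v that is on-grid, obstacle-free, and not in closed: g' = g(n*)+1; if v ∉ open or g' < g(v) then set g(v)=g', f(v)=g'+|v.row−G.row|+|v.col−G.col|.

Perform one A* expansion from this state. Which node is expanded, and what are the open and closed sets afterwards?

step 1: expand (2,3) (f=6, h=3) → closed; open now [(1,0) g=1 f=8, (1,1) g=2 f=8, (1,2) g=3 f=8, (1,3) g=4 f=8, (2,4) g=4 f=8, (3,0) g=1 f=6, (3,1) g=2 f=6]

expanded=(2,3); open=[(1,0) g=1 f=8, (1,1) g=2 f=8, (1,2) g=3 f=8, (1,3) g=4 f=8, (2,4) g=4 f=8, (3,0) g=1 f=6, (3,1) g=2 f=6]; closed=[(2,0), (2,1), (2,2), (2,3)]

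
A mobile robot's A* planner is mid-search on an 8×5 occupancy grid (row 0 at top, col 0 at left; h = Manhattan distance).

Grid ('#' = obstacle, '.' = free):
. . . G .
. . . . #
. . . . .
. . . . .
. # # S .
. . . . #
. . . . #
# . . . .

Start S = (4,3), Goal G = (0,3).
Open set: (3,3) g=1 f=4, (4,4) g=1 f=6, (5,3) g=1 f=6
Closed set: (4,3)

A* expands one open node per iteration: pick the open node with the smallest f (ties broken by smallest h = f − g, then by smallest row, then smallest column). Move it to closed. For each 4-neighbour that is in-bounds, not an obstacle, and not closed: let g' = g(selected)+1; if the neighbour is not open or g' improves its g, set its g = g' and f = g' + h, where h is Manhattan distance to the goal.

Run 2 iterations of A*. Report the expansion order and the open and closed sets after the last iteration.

order=[(3,3) → (2,3)]; open=[(1,3) g=3 f=4, (2,2) g=3 f=6, (2,4) g=3 f=6, (3,2) g=2 f=6, (3,4) g=2 f=6, (4,4) g=1 f=6, (5,3) g=1 f=6]; closed=[(2,3), (3,3), (4,3)]

step 1: expand (3,3) (f=4, h=3) → closed; open now [(2,3) g=2 f=4, (3,2) g=2 f=6, (3,4) g=2 f=6, (4,4) g=1 f=6, (5,3) g=1 f=6]
step 2: expand (2,3) (f=4, h=2) → closed; open now [(1,3) g=3 f=4, (2,2) g=3 f=6, (2,4) g=3 f=6, (3,2) g=2 f=6, (3,4) g=2 f=6, (4,4) g=1 f=6, (5,3) g=1 f=6]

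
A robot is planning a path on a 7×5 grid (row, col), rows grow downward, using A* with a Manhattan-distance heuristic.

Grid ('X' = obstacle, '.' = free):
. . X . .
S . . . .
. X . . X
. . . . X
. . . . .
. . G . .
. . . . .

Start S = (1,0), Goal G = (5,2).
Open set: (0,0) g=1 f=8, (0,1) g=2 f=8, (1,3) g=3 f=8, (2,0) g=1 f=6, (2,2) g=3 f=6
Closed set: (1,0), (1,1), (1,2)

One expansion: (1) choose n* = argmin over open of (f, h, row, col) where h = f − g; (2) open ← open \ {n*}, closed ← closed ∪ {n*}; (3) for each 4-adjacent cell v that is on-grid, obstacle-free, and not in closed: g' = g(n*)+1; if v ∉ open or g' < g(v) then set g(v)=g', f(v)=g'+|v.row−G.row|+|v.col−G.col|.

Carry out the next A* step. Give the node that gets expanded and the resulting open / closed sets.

expanded=(2,2); open=[(0,0) g=1 f=8, (0,1) g=2 f=8, (1,3) g=3 f=8, (2,0) g=1 f=6, (2,3) g=4 f=8, (3,2) g=4 f=6]; closed=[(1,0), (1,1), (1,2), (2,2)]

step 1: expand (2,2) (f=6, h=3) → closed; open now [(0,0) g=1 f=8, (0,1) g=2 f=8, (1,3) g=3 f=8, (2,0) g=1 f=6, (2,3) g=4 f=8, (3,2) g=4 f=6]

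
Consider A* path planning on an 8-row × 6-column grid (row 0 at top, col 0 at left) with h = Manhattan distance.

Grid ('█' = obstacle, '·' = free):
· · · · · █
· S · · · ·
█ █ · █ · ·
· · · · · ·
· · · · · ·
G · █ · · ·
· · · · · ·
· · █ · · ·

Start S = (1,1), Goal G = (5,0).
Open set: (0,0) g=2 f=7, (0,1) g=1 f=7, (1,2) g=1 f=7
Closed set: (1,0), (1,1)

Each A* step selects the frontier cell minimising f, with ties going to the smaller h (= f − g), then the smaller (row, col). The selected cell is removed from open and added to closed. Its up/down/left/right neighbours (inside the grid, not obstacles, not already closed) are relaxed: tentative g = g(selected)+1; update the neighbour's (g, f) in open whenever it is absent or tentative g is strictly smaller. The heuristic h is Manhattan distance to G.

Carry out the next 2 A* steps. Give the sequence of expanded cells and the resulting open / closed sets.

step 1: expand (0,0) (f=7, h=5) → closed; open now [(0,1) g=1 f=7, (1,2) g=1 f=7]
step 2: expand (0,1) (f=7, h=6) → closed; open now [(0,2) g=2 f=9, (1,2) g=1 f=7]

order=[(0,0) → (0,1)]; open=[(0,2) g=2 f=9, (1,2) g=1 f=7]; closed=[(0,0), (0,1), (1,0), (1,1)]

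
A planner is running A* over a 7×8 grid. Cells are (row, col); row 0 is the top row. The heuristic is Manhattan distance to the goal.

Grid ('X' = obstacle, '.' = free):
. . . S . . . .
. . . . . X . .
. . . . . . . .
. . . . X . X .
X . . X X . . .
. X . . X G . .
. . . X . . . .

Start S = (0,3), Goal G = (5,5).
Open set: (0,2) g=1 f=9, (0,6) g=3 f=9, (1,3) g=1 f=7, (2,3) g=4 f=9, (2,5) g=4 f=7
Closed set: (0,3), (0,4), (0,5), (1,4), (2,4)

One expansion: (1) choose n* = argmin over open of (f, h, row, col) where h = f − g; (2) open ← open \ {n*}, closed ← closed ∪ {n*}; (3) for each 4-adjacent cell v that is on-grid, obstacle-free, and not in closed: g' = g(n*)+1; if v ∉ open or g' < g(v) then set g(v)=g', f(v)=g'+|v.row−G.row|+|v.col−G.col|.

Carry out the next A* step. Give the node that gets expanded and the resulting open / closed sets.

step 1: expand (2,5) (f=7, h=3) → closed; open now [(0,2) g=1 f=9, (0,6) g=3 f=9, (1,3) g=1 f=7, (2,3) g=4 f=9, (2,6) g=5 f=9, (3,5) g=5 f=7]

expanded=(2,5); open=[(0,2) g=1 f=9, (0,6) g=3 f=9, (1,3) g=1 f=7, (2,3) g=4 f=9, (2,6) g=5 f=9, (3,5) g=5 f=7]; closed=[(0,3), (0,4), (0,5), (1,4), (2,4), (2,5)]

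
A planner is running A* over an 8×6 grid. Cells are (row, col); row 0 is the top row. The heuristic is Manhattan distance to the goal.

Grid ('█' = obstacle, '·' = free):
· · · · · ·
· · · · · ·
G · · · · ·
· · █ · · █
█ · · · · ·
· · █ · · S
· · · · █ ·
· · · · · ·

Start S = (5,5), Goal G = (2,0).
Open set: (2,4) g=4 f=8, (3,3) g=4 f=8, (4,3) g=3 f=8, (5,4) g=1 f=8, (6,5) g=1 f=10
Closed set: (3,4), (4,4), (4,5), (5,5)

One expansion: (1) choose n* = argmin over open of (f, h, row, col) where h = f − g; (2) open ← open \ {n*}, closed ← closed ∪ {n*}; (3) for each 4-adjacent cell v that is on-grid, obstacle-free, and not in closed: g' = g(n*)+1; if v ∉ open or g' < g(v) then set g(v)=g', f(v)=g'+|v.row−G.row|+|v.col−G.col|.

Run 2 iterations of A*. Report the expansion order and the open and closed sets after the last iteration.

order=[(2,4) → (2,3)]; open=[(1,3) g=6 f=10, (1,4) g=5 f=10, (2,2) g=6 f=8, (2,5) g=5 f=10, (3,3) g=4 f=8, (4,3) g=3 f=8, (5,4) g=1 f=8, (6,5) g=1 f=10]; closed=[(2,3), (2,4), (3,4), (4,4), (4,5), (5,5)]

step 1: expand (2,4) (f=8, h=4) → closed; open now [(1,4) g=5 f=10, (2,3) g=5 f=8, (2,5) g=5 f=10, (3,3) g=4 f=8, (4,3) g=3 f=8, (5,4) g=1 f=8, (6,5) g=1 f=10]
step 2: expand (2,3) (f=8, h=3) → closed; open now [(1,3) g=6 f=10, (1,4) g=5 f=10, (2,2) g=6 f=8, (2,5) g=5 f=10, (3,3) g=4 f=8, (4,3) g=3 f=8, (5,4) g=1 f=8, (6,5) g=1 f=10]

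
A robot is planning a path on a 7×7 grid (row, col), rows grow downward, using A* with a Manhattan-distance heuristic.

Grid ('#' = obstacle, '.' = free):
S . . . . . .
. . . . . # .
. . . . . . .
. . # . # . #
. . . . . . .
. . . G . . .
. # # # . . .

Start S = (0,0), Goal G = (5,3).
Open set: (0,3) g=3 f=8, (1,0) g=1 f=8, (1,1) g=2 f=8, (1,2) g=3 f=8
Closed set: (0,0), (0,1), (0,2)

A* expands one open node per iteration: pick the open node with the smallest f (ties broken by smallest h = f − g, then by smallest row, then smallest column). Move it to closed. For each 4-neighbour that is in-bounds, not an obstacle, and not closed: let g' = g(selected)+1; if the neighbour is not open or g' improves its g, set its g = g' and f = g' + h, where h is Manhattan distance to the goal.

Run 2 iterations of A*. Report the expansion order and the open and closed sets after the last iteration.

step 1: expand (0,3) (f=8, h=5) → closed; open now [(0,4) g=4 f=10, (1,0) g=1 f=8, (1,1) g=2 f=8, (1,2) g=3 f=8, (1,3) g=4 f=8]
step 2: expand (1,3) (f=8, h=4) → closed; open now [(0,4) g=4 f=10, (1,0) g=1 f=8, (1,1) g=2 f=8, (1,2) g=3 f=8, (1,4) g=5 f=10, (2,3) g=5 f=8]

order=[(0,3) → (1,3)]; open=[(0,4) g=4 f=10, (1,0) g=1 f=8, (1,1) g=2 f=8, (1,2) g=3 f=8, (1,4) g=5 f=10, (2,3) g=5 f=8]; closed=[(0,0), (0,1), (0,2), (0,3), (1,3)]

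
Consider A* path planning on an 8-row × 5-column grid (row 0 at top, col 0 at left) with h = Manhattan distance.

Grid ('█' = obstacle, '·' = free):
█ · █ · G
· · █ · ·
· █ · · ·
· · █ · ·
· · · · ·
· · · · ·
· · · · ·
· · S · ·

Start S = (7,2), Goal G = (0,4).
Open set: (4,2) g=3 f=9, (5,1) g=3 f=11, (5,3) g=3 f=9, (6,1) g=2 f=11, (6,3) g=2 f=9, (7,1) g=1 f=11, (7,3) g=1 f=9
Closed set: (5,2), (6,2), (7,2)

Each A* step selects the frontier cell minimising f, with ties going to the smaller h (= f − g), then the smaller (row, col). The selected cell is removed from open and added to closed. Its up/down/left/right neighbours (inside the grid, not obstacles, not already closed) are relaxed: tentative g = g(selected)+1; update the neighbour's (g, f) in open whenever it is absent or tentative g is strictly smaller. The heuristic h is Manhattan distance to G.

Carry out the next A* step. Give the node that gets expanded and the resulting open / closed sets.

expanded=(4,2); open=[(4,1) g=4 f=11, (4,3) g=4 f=9, (5,1) g=3 f=11, (5,3) g=3 f=9, (6,1) g=2 f=11, (6,3) g=2 f=9, (7,1) g=1 f=11, (7,3) g=1 f=9]; closed=[(4,2), (5,2), (6,2), (7,2)]

step 1: expand (4,2) (f=9, h=6) → closed; open now [(4,1) g=4 f=11, (4,3) g=4 f=9, (5,1) g=3 f=11, (5,3) g=3 f=9, (6,1) g=2 f=11, (6,3) g=2 f=9, (7,1) g=1 f=11, (7,3) g=1 f=9]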